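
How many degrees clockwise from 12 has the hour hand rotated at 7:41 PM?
The hour hand moves 30 degrees per hour and 0.5 degrees per minute.
At 7:41: (7) x 30 + 41 x 0.5 = 210 + 20.5 = 230.5 degrees

Final answer: 230.5 degrees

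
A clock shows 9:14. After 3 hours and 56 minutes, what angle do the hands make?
First find the time 3 hours and 56 minutes after 9:14.
Total minutes: 9 x 60 + 14 + 3 x 60 + 56 = 790.
790 mod 720 = 70 minutes = 1:10.
Now compute the angle at 1:10:
Hour hand: 1 x 30 + 10 x 0.5 = 35 degrees
Minute hand: 10 x 6 = 60 degrees
Difference: |35 - 60| = 25 degrees
The angle is 25 degrees

Final answer: 25 degrees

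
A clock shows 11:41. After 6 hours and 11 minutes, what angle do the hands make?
First find the time 6 hours and 11 minutes after 11:41.
Total minutes: 11 x 60 + 41 + 6 x 60 + 11 = 1072.
1072 mod 720 = 352 minutes = 5:52.
Now compute the angle at 5:52:
Hour hand: 5 x 30 + 52 x 0.5 = 176 degrees
Minute hand: 52 x 6 = 312 degrees
Difference: |176 - 312| = 136 degrees
The angle is 136 degrees

Final answer: 136 degrees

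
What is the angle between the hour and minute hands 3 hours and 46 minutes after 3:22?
First find the time 3 hours and 46 minutes after 3:22.
Total minutes: 3 x 60 + 22 + 3 x 60 + 46 = 428.
428 mod 720 = 428 minutes = 7:08.
Now compute the angle at 7:08:
Hour hand: 7 x 30 + 8 x 0.5 = 214 degrees
Minute hand: 8 x 6 = 48 degrees
Difference: |214 - 48| = 166 degrees
The angle is 166 degrees

Final answer: 166 degrees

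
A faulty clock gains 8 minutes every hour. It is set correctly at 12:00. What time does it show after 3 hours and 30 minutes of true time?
For every 60 true minutes, the faulty clock advances 60 + 8 = 68 minutes.
True elapsed: 3 hours and 30 minutes = 210 minutes.
Faulty clock advances: 210 x 68/60 = 238 minutes (drift: 28 minutes ahead).
Shown time: 12:00 + 238 minutes = 3:58.

Final answer: 3:58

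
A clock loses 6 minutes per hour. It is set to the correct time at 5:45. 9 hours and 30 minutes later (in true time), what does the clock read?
For every 60 true minutes, the faulty clock advances 60 - 6 = 54 minutes.
True elapsed: 9 hours and 30 minutes = 570 minutes.
Faulty clock advances: 570 x 54/60 = 513 minutes (drift: 57 minutes behind).
Shown time: 5:45 + 513 minutes = 2:18.

Final answer: 2:18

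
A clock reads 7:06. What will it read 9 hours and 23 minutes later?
Starting time: 7:06
Adding 23 minutes to 6 minutes: 6 + 23 = 29 minutes
Adding 9 hours: 7 + 9 = 16 - 12 = 4
Final time: 4:29

Final answer: 4:29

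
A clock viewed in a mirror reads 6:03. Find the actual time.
Reflection across the vertical (12-6) axis maps a hand at angle A degrees to (360 - A) degrees, which sends a reading of T minutes past 12:00 to (720 - T) minutes past 12:00.
Mirror reads 6:03 = 363 minutes past 12:00.
Actual time: (720 - 363) mod 720 = 357 minutes = 5:57.

Final answer: 5:57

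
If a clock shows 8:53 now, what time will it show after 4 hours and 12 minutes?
Starting time: 8:53
Adding 12 minutes to 53 minutes: 53 + 12 = 65 minutes = 1 hour and 5 minutes
Adding 4 hours: 8 + 4 + 1 (carry) = 13 - 12 = 1
Final time: 1:05

Final answer: 1:05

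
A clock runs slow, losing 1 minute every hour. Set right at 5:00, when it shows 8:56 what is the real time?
For every 60 true minutes, the faulty clock advances 59 minutes, so 1 faulty-clock minute corresponds to 60/59 true minutes.
From 5:00 to 8:56 on the faulty dial is 236 minutes.
True elapsed: 236 x 60/59 = 240 minutes = 4 hours.
True time: 5:00 + 4 hours = 9:00.

Final answer: 9:00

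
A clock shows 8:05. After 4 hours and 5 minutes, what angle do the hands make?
First find the time 4 hours and 5 minutes after 8:05.
Total minutes: 8 x 60 + 5 + 4 x 60 + 5 = 730.
730 mod 720 = 10 minutes = 12:10.
Now compute the angle at 12:10:
Hour hand: 0 x 30 + 10 x 0.5 = 5 degrees
Minute hand: 10 x 6 = 60 degrees
Difference: |5 - 60| = 55 degrees
The angle is 55 degrees

Final answer: 55 degrees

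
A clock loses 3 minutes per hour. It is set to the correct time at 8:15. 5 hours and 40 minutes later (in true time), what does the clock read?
For every 60 true minutes, the faulty clock advances 60 - 3 = 57 minutes.
True elapsed: 5 hours and 40 minutes = 340 minutes.
Faulty clock advances: 340 x 57/60 = 323 minutes (drift: 17 minutes behind).
Shown time: 8:15 + 323 minutes = 1:38.

Final answer: 1:38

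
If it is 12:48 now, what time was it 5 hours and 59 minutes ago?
Starting time: 12:48 = 48 total minutes past 12:00
Subtracting: 5 hours and 59 minutes = 359 minutes
48 - 359 = -311 (negative, add 12 hours = 720) = 409 minutes
= 6 hours and 49 minutes past 12:00 = 6:49

Final answer: 6:49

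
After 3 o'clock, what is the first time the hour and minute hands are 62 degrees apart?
At t minutes past 3:00, the hour hand is at 30 x 3 + 0.5t degrees and the minute hand is at 6t degrees.
The smaller angle between them is 62 degrees when |30H - 5.5t| = 62 or |30H - 5.5t| = 298.
With H = 3, solve 30 x 3 - 5.5t = +/- target for each target:
  t = (30 x 3 - 62) / 5.5 = 5.09
  t = (30 x 3 + 62) / 5.5 = 27.64
  t = (30 x 3 - 298) / 5.5 = -37.82 (outside (0, 60))
  t = (30 x 3 + 298) / 5.5 = 70.55 (outside (0, 60))
Valid solutions in (0, 60): {5.09, 27.64} minutes.
The first occurrence is t = 5.09 minutes.
The hands form a 62-degree angle at 5.09 minutes past 3:00.

Final answer: 5.09 minutes past 3:00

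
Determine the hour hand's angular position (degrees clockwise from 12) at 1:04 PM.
The hour hand moves 30 degrees per hour and 0.5 degrees per minute.
At 1:04: (1) x 30 + 4 x 0.5 = 30 + 2 = 32 degrees

Final answer: 32 degrees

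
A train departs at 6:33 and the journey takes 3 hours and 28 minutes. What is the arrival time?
Starting time: 6:33
Adding 28 minutes to 33 minutes: 33 + 28 = 61 minutes = 1 hour and 1 minute
Adding 3 hours: 6 + 3 + 1 (carry) = 10
Final time: 10:01

Final answer: 10:01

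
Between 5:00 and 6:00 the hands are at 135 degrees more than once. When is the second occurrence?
At t minutes past 5:00, the hour hand is at 30 x 5 + 0.5t degrees and the minute hand is at 6t degrees.
The smaller angle between them is 135 degrees when |30H - 5.5t| = 135 or |30H - 5.5t| = 225.
With H = 5, solve 30 x 5 - 5.5t = +/- target for each target:
  t = (30 x 5 - 135) / 5.5 = 2.73
  t = (30 x 5 + 135) / 5.5 = 51.82
  t = (30 x 5 - 225) / 5.5 = -13.64 (outside (0, 60))
  t = (30 x 5 + 225) / 5.5 = 68.18 (outside (0, 60))
Valid solutions in (0, 60): {2.73, 51.82} minutes.
The second occurrence is t = 51.82 minutes.
The hands form a 135-degree angle at 51.82 minutes past 5:00.

Final answer: 51.82 minutes past 5:00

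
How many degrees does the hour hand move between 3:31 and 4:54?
The hour hand moves 0.5 degrees per minute.
Time elapsed: 4:54 - 3:31 = 83 minutes
Angular displacement: 83 x 0.5 = 41.5 degrees

Final answer: 41.5 degrees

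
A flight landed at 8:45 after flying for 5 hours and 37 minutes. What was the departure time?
Starting time: 8:45 = 525 total minutes past 12:00
Subtracting: 5 hours and 37 minutes = 337 minutes
525 - 337 = 188 minutes
= 3 hours and 8 minutes past 12:00 = 3:08

Final answer: 3:08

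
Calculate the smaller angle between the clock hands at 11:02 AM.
Hour hand position: 11 x 30 + 2 x 0.5 = 331 degrees
Minute hand position: 2 x 6 = 12 degrees
Difference: |331 - 12| = 319 degrees
Since 319 > 180, the smaller angle is 360 - 319 = 41 degrees

Final answer: 41 degrees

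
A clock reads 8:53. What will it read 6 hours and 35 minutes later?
Starting time: 8:53
Adding 35 minutes to 53 minutes: 53 + 35 = 88 minutes = 1 hour and 28 minutes
Adding 6 hours: 8 + 6 + 1 (carry) = 15 - 12 = 3
Final time: 3:28

Final answer: 3:28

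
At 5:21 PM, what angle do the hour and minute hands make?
Hour hand position: 5 x 30 + 21 x 0.5 = 160.5 degrees
Minute hand position: 21 x 6 = 126 degrees
Difference: |160.5 - 126| = 34.5 degrees
The angle between the hands is 34.5 degrees

Final answer: 34.5 degrees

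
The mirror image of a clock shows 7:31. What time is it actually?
Reflection across the vertical (12-6) axis maps a hand at angle A degrees to (360 - A) degrees, which sends a reading of T minutes past 12:00 to (720 - T) minutes past 12:00.
Mirror reads 7:31 = 451 minutes past 12:00.
Actual time: (720 - 451) mod 720 = 269 minutes = 4:29.

Final answer: 4:29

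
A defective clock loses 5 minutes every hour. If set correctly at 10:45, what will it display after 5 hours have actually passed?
For every 60 true minutes, the faulty clock advances 60 - 5 = 55 minutes.
True elapsed: 5 hours = 300 minutes.
Faulty clock advances: 300 x 55/60 = 275 minutes (drift: 25 minutes behind).
Shown time: 10:45 + 275 minutes = 3:20.

Final answer: 3:20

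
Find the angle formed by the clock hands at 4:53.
Hour hand position: 4 x 30 + 53 x 0.5 = 146.5 degrees
Minute hand position: 53 x 6 = 318 degrees
Difference: |146.5 - 318| = 171.5 degrees
The angle between the hands is 171.5 degrees

Final answer: 171.5 degrees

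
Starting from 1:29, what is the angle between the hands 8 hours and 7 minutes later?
First find the time 8 hours and 7 minutes after 1:29.
Total minutes: 1 x 60 + 29 + 8 x 60 + 7 = 576.
576 mod 720 = 576 minutes = 9:36.
Now compute the angle at 9:36:
Hour hand: 9 x 30 + 36 x 0.5 = 288 degrees
Minute hand: 36 x 6 = 216 degrees
Difference: |288 - 216| = 72 degrees
The angle is 72 degrees

Final answer: 72 degrees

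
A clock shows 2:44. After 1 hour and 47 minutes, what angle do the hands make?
First find the time 1 hour and 47 minutes after 2:44.
Total minutes: 2 x 60 + 44 + 1 x 60 + 47 = 271.
271 mod 720 = 271 minutes = 4:31.
Now compute the angle at 4:31:
Hour hand: 4 x 30 + 31 x 0.5 = 135.5 degrees
Minute hand: 31 x 6 = 186 degrees
Difference: |135.5 - 186| = 50.5 degrees
The angle is 50.5 degrees

Final answer: 50.5 degrees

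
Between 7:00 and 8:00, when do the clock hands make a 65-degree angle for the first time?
At t minutes past 7:00, the hour hand is at 30 x 7 + 0.5t degrees and the minute hand is at 6t degrees.
The smaller angle between them is 65 degrees when |30H - 5.5t| = 65 or |30H - 5.5t| = 295.
With H = 7, solve 30 x 7 - 5.5t = +/- target for each target:
  t = (30 x 7 - 65) / 5.5 = 26.36
  t = (30 x 7 + 65) / 5.5 = 50
  t = (30 x 7 - 295) / 5.5 = -15.45 (outside (0, 60))
  t = (30 x 7 + 295) / 5.5 = 91.82 (outside (0, 60))
Valid solutions in (0, 60): {26.36, 50} minutes.
The first occurrence is t = 26.36 minutes.
The hands form a 65-degree angle at 26.36 minutes past 7:00.

Final answer: 26.36 minutes past 7:00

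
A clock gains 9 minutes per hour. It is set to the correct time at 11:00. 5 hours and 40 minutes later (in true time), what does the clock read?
For every 60 true minutes, the faulty clock advances 60 + 9 = 69 minutes.
True elapsed: 5 hours and 40 minutes = 340 minutes.
Faulty clock advances: 340 x 69/60 = 391 minutes (drift: 51 minutes ahead).
Shown time: 11:00 + 391 minutes = 5:31.

Final answer: 5:31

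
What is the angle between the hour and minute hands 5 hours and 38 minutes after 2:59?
First find the time 5 hours and 38 minutes after 2:59.
Total minutes: 2 x 60 + 59 + 5 x 60 + 38 = 517.
517 mod 720 = 517 minutes = 8:37.
Now compute the angle at 8:37:
Hour hand: 8 x 30 + 37 x 0.5 = 258.5 degrees
Minute hand: 37 x 6 = 222 degrees
Difference: |258.5 - 222| = 36.5 degrees
The angle is 36.5 degrees

Final answer: 36.5 degrees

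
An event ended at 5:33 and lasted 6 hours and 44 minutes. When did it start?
Starting time: 5:33 = 333 total minutes past 12:00
Subtracting: 6 hours and 44 minutes = 404 minutes
333 - 404 = -71 (negative, add 12 hours = 720) = 649 minutes
= 10 hours and 49 minutes past 12:00 = 10:49

Final answer: 10:49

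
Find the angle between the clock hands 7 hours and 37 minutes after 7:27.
First find the time 7 hours and 37 minutes after 7:27.
Total minutes: 7 x 60 + 27 + 7 x 60 + 37 = 904.
904 mod 720 = 184 minutes = 3:04.
Now compute the angle at 3:04:
Hour hand: 3 x 30 + 4 x 0.5 = 92 degrees
Minute hand: 4 x 6 = 24 degrees
Difference: |92 - 24| = 68 degrees
The angle is 68 degrees

Final answer: 68 degrees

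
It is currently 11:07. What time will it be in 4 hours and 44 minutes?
Starting time: 11:07
Adding 44 minutes to 7 minutes: 7 + 44 = 51 minutes
Adding 4 hours: 11 + 4 = 15 - 12 = 3
Final time: 3:51

Final answer: 3:51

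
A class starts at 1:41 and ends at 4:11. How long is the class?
From 1:41 to 4:11:
(4 x 60 + 11) - (1 x 60 + 41) = 251 - 101 = 150 minutes
= 2 hours and 30 minutes

Final answer: 2 hours and 30 minutes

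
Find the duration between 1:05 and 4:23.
From 1:05 to 4:23:
(4 x 60 + 23) - (1 x 60 + 5) = 263 - 65 = 198 minutes
= 3 hours and 18 minutes

Final answer: 3 hours and 18 minutes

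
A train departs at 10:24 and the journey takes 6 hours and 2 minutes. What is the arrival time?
Starting time: 10:24
Adding 2 minutes to 24 minutes: 24 + 2 = 26 minutes
Adding 6 hours: 10 + 6 = 16 - 12 = 4
Final time: 4:26

Final answer: 4:26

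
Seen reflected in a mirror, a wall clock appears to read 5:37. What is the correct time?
Reflection across the vertical (12-6) axis maps a hand at angle A degrees to (360 - A) degrees, which sends a reading of T minutes past 12:00 to (720 - T) minutes past 12:00.
Mirror reads 5:37 = 337 minutes past 12:00.
Actual time: (720 - 337) mod 720 = 383 minutes = 6:23.

Final answer: 6:23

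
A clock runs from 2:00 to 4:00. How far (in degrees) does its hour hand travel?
The hour hand moves 0.5 degrees per minute.
Time elapsed: 4:00 - 2:00 = 120 minutes
Angular displacement: 120 x 0.5 = 60 degrees

Final answer: 60 degrees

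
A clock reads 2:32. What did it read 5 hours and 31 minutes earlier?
Starting time: 2:32 = 152 total minutes past 12:00
Subtracting: 5 hours and 31 minutes = 331 minutes
152 - 331 = -179 (negative, add 12 hours = 720) = 541 minutes
= 9 hours and 1 minute past 12:00 = 9:01

Final answer: 9:01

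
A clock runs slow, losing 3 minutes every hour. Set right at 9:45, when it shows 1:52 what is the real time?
For every 60 true minutes, the faulty clock advances 57 minutes, so 1 faulty-clock minute corresponds to 60/57 true minutes.
From 9:45 to 1:52 on the faulty dial is 247 minutes.
True elapsed: 247 x 60/57 = 260 minutes = 4 hours and 20 minutes.
True time: 9:45 + 4 hours and 20 minutes = 2:05.

Final answer: 2:05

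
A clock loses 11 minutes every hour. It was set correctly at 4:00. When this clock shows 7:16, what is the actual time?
For every 60 true minutes, the faulty clock advances 49 minutes, so 1 faulty-clock minute corresponds to 60/49 true minutes.
From 4:00 to 7:16 on the faulty dial is 196 minutes.
True elapsed: 196 x 60/49 = 240 minutes = 4 hours.
True time: 4:00 + 4 hours = 8:00.

Final answer: 8:00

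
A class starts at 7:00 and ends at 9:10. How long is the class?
From 7:00 to 9:10:
(9 x 60 + 10) - (7 x 60 + 0) = 550 - 420 = 130 minutes
= 2 hours and 10 minutes

Final answer: 2 hours and 10 minutes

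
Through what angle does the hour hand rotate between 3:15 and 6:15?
The hour hand moves 0.5 degrees per minute.
Time elapsed: 6:15 - 3:15 = 180 minutes
Angular displacement: 180 x 0.5 = 90 degrees

Final answer: 90 degrees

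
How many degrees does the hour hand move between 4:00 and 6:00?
The hour hand moves 0.5 degrees per minute.
Time elapsed: 6:00 - 4:00 = 120 minutes
Angular displacement: 120 x 0.5 = 60 degrees

Final answer: 60 degrees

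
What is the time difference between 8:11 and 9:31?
From 8:11 to 9:31:
(9 x 60 + 31) - (8 x 60 + 11) = 571 - 491 = 80 minutes
= 1 hour and 20 minutes

Final answer: 1 hour and 20 minutes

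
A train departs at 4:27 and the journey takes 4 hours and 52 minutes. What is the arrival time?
Starting time: 4:27
Adding 52 minutes to 27 minutes: 27 + 52 = 79 minutes = 1 hour and 19 minutes
Adding 4 hours: 4 + 4 + 1 (carry) = 9
Final time: 9:19

Final answer: 9:19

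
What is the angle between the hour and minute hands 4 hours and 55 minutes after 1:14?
First find the time 4 hours and 55 minutes after 1:14.
Total minutes: 1 x 60 + 14 + 4 x 60 + 55 = 369.
369 mod 720 = 369 minutes = 6:09.
Now compute the angle at 6:09:
Hour hand: 6 x 30 + 9 x 0.5 = 184.5 degrees
Minute hand: 9 x 6 = 54 degrees
Difference: |184.5 - 54| = 130.5 degrees
The angle is 130.5 degrees

Final answer: 130.5 degrees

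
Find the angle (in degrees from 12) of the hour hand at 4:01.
The hour hand moves 30 degrees per hour and 0.5 degrees per minute.
At 4:01: (4) x 30 + 1 x 0.5 = 120 + 0.5 = 120.5 degrees

Final answer: 120.5 degrees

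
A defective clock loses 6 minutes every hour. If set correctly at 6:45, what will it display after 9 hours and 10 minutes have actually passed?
For every 60 true minutes, the faulty clock advances 60 - 6 = 54 minutes.
True elapsed: 9 hours and 10 minutes = 550 minutes.
Faulty clock advances: 550 x 54/60 = 495 minutes (drift: 55 minutes behind).
Shown time: 6:45 + 495 minutes = 3:00.

Final answer: 3:00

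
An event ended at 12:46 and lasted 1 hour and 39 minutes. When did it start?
Starting time: 12:46 = 46 total minutes past 12:00
Subtracting: 1 hour and 39 minutes = 99 minutes
46 - 99 = -53 (negative, add 12 hours = 720) = 667 minutes
= 11 hours and 7 minutes past 12:00 = 11:07

Final answer: 11:07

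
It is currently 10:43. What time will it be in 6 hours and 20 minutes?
Starting time: 10:43
Adding 20 minutes to 43 minutes: 43 + 20 = 63 minutes = 1 hour and 3 minutes
Adding 6 hours: 10 + 6 + 1 (carry) = 17 - 12 = 5
Final time: 5:03

Final answer: 5:03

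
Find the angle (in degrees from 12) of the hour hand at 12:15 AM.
The hour hand moves 30 degrees per hour and 0.5 degrees per minute.
At 12:15: (0) x 30 + 15 x 0.5 = 0 + 7.5 = 7.5 degrees

Final answer: 7.5 degrees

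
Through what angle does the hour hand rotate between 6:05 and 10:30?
The hour hand moves 0.5 degrees per minute.
Time elapsed: 10:30 - 6:05 = 265 minutes
Angular displacement: 265 x 0.5 = 132.5 degrees

Final answer: 132.5 degrees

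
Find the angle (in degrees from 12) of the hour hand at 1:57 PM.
The hour hand moves 30 degrees per hour and 0.5 degrees per minute.
At 1:57: (1) x 30 + 57 x 0.5 = 30 + 28.5 = 58.5 degrees

Final answer: 58.5 degrees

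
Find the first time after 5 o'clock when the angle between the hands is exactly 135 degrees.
At t minutes past 5:00, the hour hand is at 30 x 5 + 0.5t degrees and the minute hand is at 6t degrees.
The smaller angle between them is 135 degrees when |30H - 5.5t| = 135 or |30H - 5.5t| = 225.
With H = 5, solve 30 x 5 - 5.5t = +/- target for each target:
  t = (30 x 5 - 135) / 5.5 = 2.73
  t = (30 x 5 + 135) / 5.5 = 51.82
  t = (30 x 5 - 225) / 5.5 = -13.64 (outside (0, 60))
  t = (30 x 5 + 225) / 5.5 = 68.18 (outside (0, 60))
Valid solutions in (0, 60): {2.73, 51.82} minutes.
The first occurrence is t = 2.73 minutes.
The hands form a 135-degree angle at 2.73 minutes past 5:00.

Final answer: 2.73 minutes past 5:00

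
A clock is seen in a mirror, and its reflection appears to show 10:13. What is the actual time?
Reflection across the vertical (12-6) axis maps a hand at angle A degrees to (360 - A) degrees, which sends a reading of T minutes past 12:00 to (720 - T) minutes past 12:00.
Mirror reads 10:13 = 613 minutes past 12:00.
Actual time: (720 - 613) mod 720 = 107 minutes = 1:47.

Final answer: 1:47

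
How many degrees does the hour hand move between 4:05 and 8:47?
The hour hand moves 0.5 degrees per minute.
Time elapsed: 8:47 - 4:05 = 282 minutes
Angular displacement: 282 x 0.5 = 141 degrees

Final answer: 141 degrees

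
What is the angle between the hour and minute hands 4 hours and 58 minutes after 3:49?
First find the time 4 hours and 58 minutes after 3:49.
Total minutes: 3 x 60 + 49 + 4 x 60 + 58 = 527.
527 mod 720 = 527 minutes = 8:47.
Now compute the angle at 8:47:
Hour hand: 8 x 30 + 47 x 0.5 = 263.5 degrees
Minute hand: 47 x 6 = 282 degrees
Difference: |263.5 - 282| = 18.5 degrees
The angle is 18.5 degrees

Final answer: 18.5 degrees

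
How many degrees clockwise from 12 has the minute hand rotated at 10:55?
The minute hand moves 6 degrees per minute.
At 10:55: 55 x 6 = 330 degrees

Final answer: 330 degrees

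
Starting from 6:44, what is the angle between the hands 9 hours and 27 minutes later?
First find the time 9 hours and 27 minutes after 6:44.
Total minutes: 6 x 60 + 44 + 9 x 60 + 27 = 971.
971 mod 720 = 251 minutes = 4:11.
Now compute the angle at 4:11:
Hour hand: 4 x 30 + 11 x 0.5 = 125.5 degrees
Minute hand: 11 x 6 = 66 degrees
Difference: |125.5 - 66| = 59.5 degrees
The angle is 59.5 degrees

Final answer: 59.5 degrees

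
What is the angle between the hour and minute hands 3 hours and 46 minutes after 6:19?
First find the time 3 hours and 46 minutes after 6:19.
Total minutes: 6 x 60 + 19 + 3 x 60 + 46 = 605.
605 mod 720 = 605 minutes = 10:05.
Now compute the angle at 10:05:
Hour hand: 10 x 30 + 5 x 0.5 = 302.5 degrees
Minute hand: 5 x 6 = 30 degrees
Difference: |302.5 - 30| = 272.5 degrees
Smaller angle: 360 - 272.5 = 87.5 degrees

Final answer: 87.5 degrees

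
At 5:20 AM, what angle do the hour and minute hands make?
Hour hand position: 5 x 30 + 20 x 0.5 = 160 degrees
Minute hand position: 20 x 6 = 120 degrees
Difference: |160 - 120| = 40 degrees
The angle between the hands is 40 degrees

Final answer: 40 degrees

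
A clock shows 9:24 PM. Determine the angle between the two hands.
Hour hand position: 9 x 30 + 24 x 0.5 = 282 degrees
Minute hand position: 24 x 6 = 144 degrees
Difference: |282 - 144| = 138 degrees
The angle between the hands is 138 degrees

Final answer: 138 degrees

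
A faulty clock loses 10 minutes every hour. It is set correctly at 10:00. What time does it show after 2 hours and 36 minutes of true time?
For every 60 true minutes, the faulty clock advances 60 - 10 = 50 minutes.
True elapsed: 2 hours and 36 minutes = 156 minutes.
Faulty clock advances: 156 x 50/60 = 130 minutes (drift: 26 minutes behind).
Shown time: 10:00 + 130 minutes = 12:10.

Final answer: 12:10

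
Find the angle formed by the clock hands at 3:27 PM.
Hour hand position: 3 x 30 + 27 x 0.5 = 103.5 degrees
Minute hand position: 27 x 6 = 162 degrees
Difference: |103.5 - 162| = 58.5 degrees
The angle between the hands is 58.5 degrees

Final answer: 58.5 degrees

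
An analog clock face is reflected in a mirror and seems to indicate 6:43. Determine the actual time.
Reflection across the vertical (12-6) axis maps a hand at angle A degrees to (360 - A) degrees, which sends a reading of T minutes past 12:00 to (720 - T) minutes past 12:00.
Mirror reads 6:43 = 403 minutes past 12:00.
Actual time: (720 - 403) mod 720 = 317 minutes = 5:17.

Final answer: 5:17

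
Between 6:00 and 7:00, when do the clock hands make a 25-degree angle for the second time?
At t minutes past 6:00, the hour hand is at 30 x 6 + 0.5t degrees and the minute hand is at 6t degrees.
The smaller angle between them is 25 degrees when |30H - 5.5t| = 25 or |30H - 5.5t| = 335.
With H = 6, solve 30 x 6 - 5.5t = +/- target for each target:
  t = (30 x 6 - 25) / 5.5 = 28.18
  t = (30 x 6 + 25) / 5.5 = 37.27
  t = (30 x 6 - 335) / 5.5 = -28.18 (outside (0, 60))
  t = (30 x 6 + 335) / 5.5 = 93.64 (outside (0, 60))
Valid solutions in (0, 60): {28.18, 37.27} minutes.
The second occurrence is t = 37.27 minutes.
The hands form a 25-degree angle at 37.27 minutes past 6:00.

Final answer: 37.27 minutes past 6:00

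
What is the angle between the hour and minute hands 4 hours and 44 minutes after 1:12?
First find the time 4 hours and 44 minutes after 1:12.
Total minutes: 1 x 60 + 12 + 4 x 60 + 44 = 356.
356 mod 720 = 356 minutes = 5:56.
Now compute the angle at 5:56:
Hour hand: 5 x 30 + 56 x 0.5 = 178 degrees
Minute hand: 56 x 6 = 336 degrees
Difference: |178 - 336| = 158 degrees
The angle is 158 degrees

Final answer: 158 degrees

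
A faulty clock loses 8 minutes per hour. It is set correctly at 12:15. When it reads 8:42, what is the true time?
For every 60 true minutes, the faulty clock advances 52 minutes, so 1 faulty-clock minute corresponds to 60/52 true minutes.
From 12:15 to 8:42 on the faulty dial is 507 minutes.
True elapsed: 507 x 60/52 = 585 minutes = 9 hours and 45 minutes.
True time: 12:15 + 9 hours and 45 minutes = 10:00.

Final answer: 10:00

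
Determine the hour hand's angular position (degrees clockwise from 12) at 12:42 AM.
The hour hand moves 30 degrees per hour and 0.5 degrees per minute.
At 12:42: (0) x 30 + 42 x 0.5 = 0 + 21 = 21 degrees

Final answer: 21 degrees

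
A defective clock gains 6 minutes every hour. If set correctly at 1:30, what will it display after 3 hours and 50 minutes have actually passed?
For every 60 true minutes, the faulty clock advances 60 + 6 = 66 minutes.
True elapsed: 3 hours and 50 minutes = 230 minutes.
Faulty clock advances: 230 x 66/60 = 253 minutes (drift: 23 minutes ahead).
Shown time: 1:30 + 253 minutes = 5:43.

Final answer: 5:43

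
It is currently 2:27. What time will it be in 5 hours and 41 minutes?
Starting time: 2:27
Adding 41 minutes to 27 minutes: 27 + 41 = 68 minutes = 1 hour and 8 minutes
Adding 5 hours: 2 + 5 + 1 (carry) = 8
Final time: 8:08

Final answer: 8:08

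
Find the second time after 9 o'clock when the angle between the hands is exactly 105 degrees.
At t minutes past 9:00, the hour hand is at 30 x 9 + 0.5t degrees and the minute hand is at 6t degrees.
The smaller angle between them is 105 degrees when |30H - 5.5t| = 105 or |30H - 5.5t| = 255.
With H = 9, solve 30 x 9 - 5.5t = +/- target for each target:
  t = (30 x 9 - 105) / 5.5 = 30
  t = (30 x 9 + 105) / 5.5 = 68.18 (outside (0, 60))
  t = (30 x 9 - 255) / 5.5 = 2.73
  t = (30 x 9 + 255) / 5.5 = 95.45 (outside (0, 60))
Valid solutions in (0, 60): {2.73, 30} minutes.
The second occurrence is t = 30 minutes.
The hands form a 105-degree angle at 30 minutes past 9:00.

Final answer: 30 minutes past 9:00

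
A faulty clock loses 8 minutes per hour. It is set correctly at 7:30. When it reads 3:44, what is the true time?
For every 60 true minutes, the faulty clock advances 52 minutes, so 1 faulty-clock minute corresponds to 60/52 true minutes.
From 7:30 to 3:44 on the faulty dial is 494 minutes.
True elapsed: 494 x 60/52 = 570 minutes = 9 hours and 30 minutes.
True time: 7:30 + 9 hours and 30 minutes = 5:00.

Final answer: 5:00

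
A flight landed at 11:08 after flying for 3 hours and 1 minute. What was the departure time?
Starting time: 11:08 = 668 total minutes past 12:00
Subtracting: 3 hours and 1 minute = 181 minutes
668 - 181 = 487 minutes
= 8 hours and 7 minutes past 12:00 = 8:07

Final answer: 8:07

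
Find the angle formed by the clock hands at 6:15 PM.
Hour hand position: 6 x 30 + 15 x 0.5 = 187.5 degrees
Minute hand position: 15 x 6 = 90 degrees
Difference: |187.5 - 90| = 97.5 degrees
The angle between the hands is 97.5 degrees

Final answer: 97.5 degrees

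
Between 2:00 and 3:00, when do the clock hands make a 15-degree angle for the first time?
At t minutes past 2:00, the hour hand is at 30 x 2 + 0.5t degrees and the minute hand is at 6t degrees.
The smaller angle between them is 15 degrees when |30H - 5.5t| = 15 or |30H - 5.5t| = 345.
With H = 2, solve 30 x 2 - 5.5t = +/- target for each target:
  t = (30 x 2 - 15) / 5.5 = 8.18
  t = (30 x 2 + 15) / 5.5 = 13.64
  t = (30 x 2 - 345) / 5.5 = -51.82 (outside (0, 60))
  t = (30 x 2 + 345) / 5.5 = 73.64 (outside (0, 60))
Valid solutions in (0, 60): {8.18, 13.64} minutes.
The first occurrence is t = 8.18 minutes.
The hands form a 15-degree angle at 8.18 minutes past 2:00.

Final answer: 8.18 minutes past 2:00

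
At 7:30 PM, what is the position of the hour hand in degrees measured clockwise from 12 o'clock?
The hour hand moves 30 degrees per hour and 0.5 degrees per minute.
At 7:30: (7) x 30 + 30 x 0.5 = 210 + 15 = 225 degrees

Final answer: 225 degrees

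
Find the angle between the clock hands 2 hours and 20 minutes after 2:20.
First find the time 2 hours and 20 minutes after 2:20.
Total minutes: 2 x 60 + 20 + 2 x 60 + 20 = 280.
280 mod 720 = 280 minutes = 4:40.
Now compute the angle at 4:40:
Hour hand: 4 x 30 + 40 x 0.5 = 140 degrees
Minute hand: 40 x 6 = 240 degrees
Difference: |140 - 240| = 100 degrees
The angle is 100 degrees

Final answer: 100 degrees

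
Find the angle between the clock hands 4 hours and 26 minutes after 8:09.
First find the time 4 hours and 26 minutes after 8:09.
Total minutes: 8 x 60 + 9 + 4 x 60 + 26 = 755.
755 mod 720 = 35 minutes = 12:35.
Now compute the angle at 12:35:
Hour hand: 0 x 30 + 35 x 0.5 = 17.5 degrees
Minute hand: 35 x 6 = 210 degrees
Difference: |17.5 - 210| = 192.5 degrees
Smaller angle: 360 - 192.5 = 167.5 degrees

Final answer: 167.5 degrees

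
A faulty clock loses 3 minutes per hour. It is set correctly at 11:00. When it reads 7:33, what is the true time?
For every 60 true minutes, the faulty clock advances 57 minutes, so 1 faulty-clock minute corresponds to 60/57 true minutes.
From 11:00 to 7:33 on the faulty dial is 513 minutes.
True elapsed: 513 x 60/57 = 540 minutes = 9 hours.
True time: 11:00 + 9 hours = 8:00.

Final answer: 8:00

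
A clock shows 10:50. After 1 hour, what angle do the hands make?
First find the time 1 hour after 10:50.
Total minutes: 10 x 60 + 50 + 1 x 60 + 0 = 710.
710 mod 720 = 710 minutes = 11:50.
Now compute the angle at 11:50:
Hour hand: 11 x 30 + 50 x 0.5 = 355 degrees
Minute hand: 50 x 6 = 300 degrees
Difference: |355 - 300| = 55 degrees
The angle is 55 degrees

Final answer: 55 degrees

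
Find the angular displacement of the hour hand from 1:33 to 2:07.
The hour hand moves 0.5 degrees per minute.
Time elapsed: 2:07 - 1:33 = 34 minutes
Angular displacement: 34 x 0.5 = 17 degrees

Final answer: 17 degrees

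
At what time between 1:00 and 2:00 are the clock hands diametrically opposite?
For hands to be 180 degrees apart: |30H - 5.5t| = 180
With H = 1: t = (30 x 1 + 180)/5.5 = 38.18 or t = (30 x 1 - 180)/5.5 = -27.27
First valid solution (0 < t < 60): t = 38.18 minutes
The hands are opposite at 38.18 minutes past 1:00.

Final answer: 38.18 minutes past 1:00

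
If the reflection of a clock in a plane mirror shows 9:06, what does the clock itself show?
Reflection across the vertical (12-6) axis maps a hand at angle A degrees to (360 - A) degrees, which sends a reading of T minutes past 12:00 to (720 - T) minutes past 12:00.
Mirror reads 9:06 = 546 minutes past 12:00.
Actual time: (720 - 546) mod 720 = 174 minutes = 2:54.

Final answer: 2:54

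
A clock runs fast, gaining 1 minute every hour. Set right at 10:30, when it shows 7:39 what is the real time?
For every 60 true minutes, the faulty clock advances 61 minutes, so 1 faulty-clock minute corresponds to 60/61 true minutes.
From 10:30 to 7:39 on the faulty dial is 549 minutes.
True elapsed: 549 x 60/61 = 540 minutes = 9 hours.
True time: 10:30 + 9 hours = 7:30.

Final answer: 7:30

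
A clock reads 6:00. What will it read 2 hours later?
Starting time: 6:00
Adding 0 minutes to 0 minutes: 0 + 0 = 0 minutes
Adding 2 hours: 6 + 2 = 8
Final time: 8:00

Final answer: 8:00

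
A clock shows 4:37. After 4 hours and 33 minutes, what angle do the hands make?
First find the time 4 hours and 33 minutes after 4:37.
Total minutes: 4 x 60 + 37 + 4 x 60 + 33 = 550.
550 mod 720 = 550 minutes = 9:10.
Now compute the angle at 9:10:
Hour hand: 9 x 30 + 10 x 0.5 = 275 degrees
Minute hand: 10 x 6 = 60 degrees
Difference: |275 - 60| = 215 degrees
Smaller angle: 360 - 215 = 145 degrees

Final answer: 145 degrees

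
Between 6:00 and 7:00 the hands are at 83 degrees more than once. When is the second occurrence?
At t minutes past 6:00, the hour hand is at 30 x 6 + 0.5t degrees and the minute hand is at 6t degrees.
The smaller angle between them is 83 degrees when |30H - 5.5t| = 83 or |30H - 5.5t| = 277.
With H = 6, solve 30 x 6 - 5.5t = +/- target for each target:
  t = (30 x 6 - 83) / 5.5 = 17.64
  t = (30 x 6 + 83) / 5.5 = 47.82
  t = (30 x 6 - 277) / 5.5 = -17.64 (outside (0, 60))
  t = (30 x 6 + 277) / 5.5 = 83.09 (outside (0, 60))
Valid solutions in (0, 60): {17.64, 47.82} minutes.
The second occurrence is t = 47.82 minutes.
The hands form a 83-degree angle at 47.82 minutes past 6:00.

Final answer: 47.82 minutes past 6:00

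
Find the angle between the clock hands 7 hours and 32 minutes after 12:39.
First find the time 7 hours and 32 minutes after 12:39.
Total minutes: 12 x 60 + 39 + 7 x 60 + 32 = 1211.
1211 mod 720 = 491 minutes = 8:11.
Now compute the angle at 8:11:
Hour hand: 8 x 30 + 11 x 0.5 = 245.5 degrees
Minute hand: 11 x 6 = 66 degrees
Difference: |245.5 - 66| = 179.5 degrees
The angle is 179.5 degrees

Final answer: 179.5 degrees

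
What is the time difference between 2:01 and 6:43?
From 2:01 to 6:43:
(6 x 60 + 43) - (2 x 60 + 1) = 403 - 121 = 282 minutes
= 4 hours and 42 minutes

Final answer: 4 hours and 42 minutes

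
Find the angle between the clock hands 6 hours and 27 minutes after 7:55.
First find the time 6 hours and 27 minutes after 7:55.
Total minutes: 7 x 60 + 55 + 6 x 60 + 27 = 862.
862 mod 720 = 142 minutes = 2:22.
Now compute the angle at 2:22:
Hour hand: 2 x 30 + 22 x 0.5 = 71 degrees
Minute hand: 22 x 6 = 132 degrees
Difference: |71 - 132| = 61 degrees
The angle is 61 degrees

Final answer: 61 degrees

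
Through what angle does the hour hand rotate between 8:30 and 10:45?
The hour hand moves 0.5 degrees per minute.
Time elapsed: 10:45 - 8:30 = 135 minutes
Angular displacement: 135 x 0.5 = 67.5 degrees

Final answer: 67.5 degrees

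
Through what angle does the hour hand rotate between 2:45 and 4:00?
The hour hand moves 0.5 degrees per minute.
Time elapsed: 4:00 - 2:45 = 75 minutes
Angular displacement: 75 x 0.5 = 37.5 degrees

Final answer: 37.5 degrees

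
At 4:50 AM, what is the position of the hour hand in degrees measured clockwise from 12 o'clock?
The hour hand moves 30 degrees per hour and 0.5 degrees per minute.
At 4:50: (4) x 30 + 50 x 0.5 = 120 + 25 = 145 degrees

Final answer: 145 degrees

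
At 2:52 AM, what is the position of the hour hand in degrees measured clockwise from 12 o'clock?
The hour hand moves 30 degrees per hour and 0.5 degrees per minute.
At 2:52: (2) x 30 + 52 x 0.5 = 60 + 26 = 86 degrees

Final answer: 86 degrees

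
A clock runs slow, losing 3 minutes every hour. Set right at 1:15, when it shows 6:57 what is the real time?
For every 60 true minutes, the faulty clock advances 57 minutes, so 1 faulty-clock minute corresponds to 60/57 true minutes.
From 1:15 to 6:57 on the faulty dial is 342 minutes.
True elapsed: 342 x 60/57 = 360 minutes = 6 hours.
True time: 1:15 + 6 hours = 7:15.

Final answer: 7:15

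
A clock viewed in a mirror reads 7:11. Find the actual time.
Reflection across the vertical (12-6) axis maps a hand at angle A degrees to (360 - A) degrees, which sends a reading of T minutes past 12:00 to (720 - T) minutes past 12:00.
Mirror reads 7:11 = 431 minutes past 12:00.
Actual time: (720 - 431) mod 720 = 289 minutes = 4:49.

Final answer: 4:49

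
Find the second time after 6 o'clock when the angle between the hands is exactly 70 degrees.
At t minutes past 6:00, the hour hand is at 30 x 6 + 0.5t degrees and the minute hand is at 6t degrees.
The smaller angle between them is 70 degrees when |30H - 5.5t| = 70 or |30H - 5.5t| = 290.
With H = 6, solve 30 x 6 - 5.5t = +/- target for each target:
  t = (30 x 6 - 70) / 5.5 = 20
  t = (30 x 6 + 70) / 5.5 = 45.45
  t = (30 x 6 - 290) / 5.5 = -20 (outside (0, 60))
  t = (30 x 6 + 290) / 5.5 = 85.45 (outside (0, 60))
Valid solutions in (0, 60): {20, 45.45} minutes.
The second occurrence is t = 45.45 minutes.
The hands form a 70-degree angle at 45.45 minutes past 6:00.

Final answer: 45.45 minutes past 6:00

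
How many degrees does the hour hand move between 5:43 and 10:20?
The hour hand moves 0.5 degrees per minute.
Time elapsed: 10:20 - 5:43 = 277 minutes
Angular displacement: 277 x 0.5 = 138.5 degrees

Final answer: 138.5 degrees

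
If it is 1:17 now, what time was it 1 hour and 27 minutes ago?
Starting time: 1:17 = 77 total minutes past 12:00
Subtracting: 1 hour and 27 minutes = 87 minutes
77 - 87 = -10 (negative, add 12 hours = 720) = 710 minutes
= 11 hours and 50 minutes past 12:00 = 11:50

Final answer: 11:50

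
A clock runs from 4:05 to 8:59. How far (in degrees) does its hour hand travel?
The hour hand moves 0.5 degrees per minute.
Time elapsed: 8:59 - 4:05 = 294 minutes
Angular displacement: 294 x 0.5 = 147 degrees

Final answer: 147 degrees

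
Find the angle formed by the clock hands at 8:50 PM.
Hour hand position: 8 x 30 + 50 x 0.5 = 265 degrees
Minute hand position: 50 x 6 = 300 degrees
Difference: |265 - 300| = 35 degrees
The angle between the hands is 35 degrees

Final answer: 35 degrees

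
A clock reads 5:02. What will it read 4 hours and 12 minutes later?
Starting time: 5:02
Adding 12 minutes to 2 minutes: 2 + 12 = 14 minutes
Adding 4 hours: 5 + 4 = 9
Final time: 9:14

Final answer: 9:14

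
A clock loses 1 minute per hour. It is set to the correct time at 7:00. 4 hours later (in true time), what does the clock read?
For every 60 true minutes, the faulty clock advances 60 - 1 = 59 minutes.
True elapsed: 4 hours = 240 minutes.
Faulty clock advances: 240 x 59/60 = 236 minutes (drift: 4 minutes behind).
Shown time: 7:00 + 236 minutes = 10:56.

Final answer: 10:56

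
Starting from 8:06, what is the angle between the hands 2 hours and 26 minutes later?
First find the time 2 hours and 26 minutes after 8:06.
Total minutes: 8 x 60 + 6 + 2 x 60 + 26 = 632.
632 mod 720 = 632 minutes = 10:32.
Now compute the angle at 10:32:
Hour hand: 10 x 30 + 32 x 0.5 = 316 degrees
Minute hand: 32 x 6 = 192 degrees
Difference: |316 - 192| = 124 degrees
The angle is 124 degrees

Final answer: 124 degrees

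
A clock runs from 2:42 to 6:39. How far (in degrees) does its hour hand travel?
The hour hand moves 0.5 degrees per minute.
Time elapsed: 6:39 - 2:42 = 237 minutes
Angular displacement: 237 x 0.5 = 118.5 degrees

Final answer: 118.5 degrees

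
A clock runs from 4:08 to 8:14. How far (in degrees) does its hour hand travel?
The hour hand moves 0.5 degrees per minute.
Time elapsed: 8:14 - 4:08 = 246 minutes
Angular displacement: 246 x 0.5 = 123 degrees

Final answer: 123 degrees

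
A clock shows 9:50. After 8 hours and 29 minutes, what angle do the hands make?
First find the time 8 hours and 29 minutes after 9:50.
Total minutes: 9 x 60 + 50 + 8 x 60 + 29 = 1099.
1099 mod 720 = 379 minutes = 6:19.
Now compute the angle at 6:19:
Hour hand: 6 x 30 + 19 x 0.5 = 189.5 degrees
Minute hand: 19 x 6 = 114 degrees
Difference: |189.5 - 114| = 75.5 degrees
The angle is 75.5 degrees

Final answer: 75.5 degrees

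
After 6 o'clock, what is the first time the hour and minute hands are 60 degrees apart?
At t minutes past 6:00, the hour hand is at 30 x 6 + 0.5t degrees and the minute hand is at 6t degrees.
The smaller angle between them is 60 degrees when |30H - 5.5t| = 60 or |30H - 5.5t| = 300.
With H = 6, solve 30 x 6 - 5.5t = +/- target for each target:
  t = (30 x 6 - 60) / 5.5 = 21.82
  t = (30 x 6 + 60) / 5.5 = 43.64
  t = (30 x 6 - 300) / 5.5 = -21.82 (outside (0, 60))
  t = (30 x 6 + 300) / 5.5 = 87.27 (outside (0, 60))
Valid solutions in (0, 60): {21.82, 43.64} minutes.
The first occurrence is t = 21.82 minutes.
The hands form a 60-degree angle at 21.82 minutes past 6:00.

Final answer: 21.82 minutes past 6:00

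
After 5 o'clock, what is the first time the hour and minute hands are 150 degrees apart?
At t minutes past 5:00, the hour hand is at 30 x 5 + 0.5t degrees and the minute hand is at 6t degrees.
The smaller angle between them is 150 degrees when |30H - 5.5t| = 150 or |30H - 5.5t| = 210.
With H = 5, solve 30 x 5 - 5.5t = +/- target for each target:
  t = (30 x 5 - 150) / 5.5 = 0 (outside (0, 60))
  t = (30 x 5 + 150) / 5.5 = 54.55
  t = (30 x 5 - 210) / 5.5 = -10.91 (outside (0, 60))
  t = (30 x 5 + 210) / 5.5 = 65.45 (outside (0, 60))
Valid solutions in (0, 60): {54.55} minutes.
The first occurrence is t = 54.55 minutes.
The hands form a 150-degree angle at 54.55 minutes past 5:00.

Final answer: 54.55 minutes past 5:00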